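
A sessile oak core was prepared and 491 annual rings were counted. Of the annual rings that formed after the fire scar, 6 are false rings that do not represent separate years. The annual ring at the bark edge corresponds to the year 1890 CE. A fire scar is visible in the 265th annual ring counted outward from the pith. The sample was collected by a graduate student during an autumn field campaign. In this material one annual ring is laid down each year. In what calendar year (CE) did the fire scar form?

1670 CE

The fire scar sits at annual ring 265 from the pith, so 491 − 265 = 226 annual rings formed after it.
226 − 6 false = 220 true annual rings after the fire scar.
Counting back 220 years from 1890 CE places the fire scar in 1890 − 220 = 1670 CE.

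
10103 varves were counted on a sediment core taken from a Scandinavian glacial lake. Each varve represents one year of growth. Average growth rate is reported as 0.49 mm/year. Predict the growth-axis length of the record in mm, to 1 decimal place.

The record spans 10103 years at 0.49 mm per year.
Length ≈ 0.49 × 10103 = 4950.5 mm.

4950.5 mm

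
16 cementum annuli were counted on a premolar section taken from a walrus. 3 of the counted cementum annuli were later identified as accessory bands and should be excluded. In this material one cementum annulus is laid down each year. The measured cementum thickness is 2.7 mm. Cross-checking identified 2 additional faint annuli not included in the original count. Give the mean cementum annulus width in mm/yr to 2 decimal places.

0.18 mm/yr

True cementum annulus count = 16 − 3 + 2 = 15.
Mean rate = 2.7 mm / 15 years ≈ 0.18 mm/yr.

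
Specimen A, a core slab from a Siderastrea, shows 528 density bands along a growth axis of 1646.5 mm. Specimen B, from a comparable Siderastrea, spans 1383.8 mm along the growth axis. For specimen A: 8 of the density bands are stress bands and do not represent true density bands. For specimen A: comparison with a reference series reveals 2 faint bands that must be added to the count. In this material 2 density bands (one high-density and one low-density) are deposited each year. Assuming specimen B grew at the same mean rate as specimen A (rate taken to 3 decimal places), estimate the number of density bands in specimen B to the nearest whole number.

439 density bands

Specimen A: true density band count = 528 − 8 + 2 = 522.
Specimen A: 522 density bands at 2 per year is 522 / 2 = 261 years.
A: Mean rate = 1646.5 mm / 261 years ≈ 6.308 mm/yr.
Specimen B: 1383.8 mm / 6.308 mm per year = 219.37 years; at 2 density bands per year that is 219.37 × 2 ≈ 439 density bands.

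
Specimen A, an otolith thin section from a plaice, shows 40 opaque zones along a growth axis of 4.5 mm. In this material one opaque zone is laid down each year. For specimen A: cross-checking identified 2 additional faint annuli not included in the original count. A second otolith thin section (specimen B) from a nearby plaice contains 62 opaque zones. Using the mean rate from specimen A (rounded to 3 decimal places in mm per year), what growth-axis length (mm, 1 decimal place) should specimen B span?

6.6 mm

Specimen A: after corrections the count is 40 + 2 = 42 opaque zones.
A: 4.5 mm over 42 years gives 4.5 / 42 ≈ 0.107 mm per year.
Length of B = 0.107 × 62 = 6.6 mm.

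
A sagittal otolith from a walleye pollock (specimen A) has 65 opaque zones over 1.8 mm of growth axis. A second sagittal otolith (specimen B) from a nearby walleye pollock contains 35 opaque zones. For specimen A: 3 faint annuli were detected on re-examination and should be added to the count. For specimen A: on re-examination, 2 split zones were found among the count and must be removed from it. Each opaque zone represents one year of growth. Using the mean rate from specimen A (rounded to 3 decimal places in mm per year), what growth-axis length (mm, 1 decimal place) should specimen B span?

0.9 mm

Specimen A: true opaque zone count = 65 − 2 + 3 = 66.
A: Mean rate = 1.8 mm / 66 years ≈ 0.027 mm per year.
B's length ≈ 0.027 × 35 = 0.9 mm.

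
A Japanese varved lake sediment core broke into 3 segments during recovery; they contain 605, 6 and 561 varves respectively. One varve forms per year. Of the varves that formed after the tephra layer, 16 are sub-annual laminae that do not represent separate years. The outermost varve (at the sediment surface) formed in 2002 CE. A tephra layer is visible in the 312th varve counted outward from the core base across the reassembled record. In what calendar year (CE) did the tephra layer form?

Total varves = 605 + 6 + 561 = 1172.
1172 − 312 = 860 varves lie beyond the tephra layer toward the sediment surface.
860 − 16 false = 844 true varves after the tephra layer.
2002 − 844 = 1158 CE.

1158 CE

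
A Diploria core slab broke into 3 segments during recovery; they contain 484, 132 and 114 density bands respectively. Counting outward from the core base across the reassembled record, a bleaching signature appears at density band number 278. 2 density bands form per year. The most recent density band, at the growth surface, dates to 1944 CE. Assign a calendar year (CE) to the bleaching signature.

1718 CE

Total density bands = 484 + 132 + 114 = 730.
730 − 278 = 452 density bands lie beyond the bleaching signature toward the growth surface.
With 2 density bands per year, 452 / 2 = 226 years.
The density band at the growth surface is 1944 CE, so the bleaching signature dates to 1944 − 226 = 1718 CE.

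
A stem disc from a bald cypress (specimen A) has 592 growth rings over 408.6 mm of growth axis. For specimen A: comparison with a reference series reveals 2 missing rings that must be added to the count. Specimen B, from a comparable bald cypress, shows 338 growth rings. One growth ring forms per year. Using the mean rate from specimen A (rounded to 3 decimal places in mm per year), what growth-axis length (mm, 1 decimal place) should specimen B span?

232.5 mm

Specimen A: after corrections the count is 592 + 2 = 594 growth rings.
A: 408.6 mm over 594 years gives 408.6 / 594 ≈ 0.688 mm/year.
For B, 0.688 mm/year × 338 years = 232.5 mm.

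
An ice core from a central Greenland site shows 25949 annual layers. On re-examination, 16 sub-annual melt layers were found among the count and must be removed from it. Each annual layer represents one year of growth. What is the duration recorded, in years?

25933 years

After corrections the count is 25949 − 16 = 25933 annual layers.
At one annual layer per year, that is 25933 years.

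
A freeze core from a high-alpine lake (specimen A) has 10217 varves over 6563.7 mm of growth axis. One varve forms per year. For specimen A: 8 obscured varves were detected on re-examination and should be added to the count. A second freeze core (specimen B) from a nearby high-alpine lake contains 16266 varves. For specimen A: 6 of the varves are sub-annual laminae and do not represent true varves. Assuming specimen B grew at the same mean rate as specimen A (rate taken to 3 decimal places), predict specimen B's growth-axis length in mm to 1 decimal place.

10442.8 mm

Specimen A: true varve count = 10217 − 6 + 8 = 10219.
A: Mean rate = 6563.7 mm / 10219 years ≈ 0.642 mm/yr.
Length of B = 0.642 × 16266 = 10442.8 mm.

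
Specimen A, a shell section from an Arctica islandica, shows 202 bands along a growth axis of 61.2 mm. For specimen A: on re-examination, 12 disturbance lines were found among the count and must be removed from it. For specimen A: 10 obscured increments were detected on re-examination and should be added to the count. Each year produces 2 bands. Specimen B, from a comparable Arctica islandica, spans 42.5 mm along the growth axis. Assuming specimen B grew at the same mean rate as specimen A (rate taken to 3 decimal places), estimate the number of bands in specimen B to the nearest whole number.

Specimen A: after corrections the count is 202 − 12 + 10 = 200 bands.
Specimen A: dividing by 2 bands per year: 200 / 2 = 100 years.
A: 61.2 mm over 100 years gives 61.2 / 100 ≈ 0.612 mm per year.
Specimen B: 42.5 mm / 0.612 mm per year = 69.44 years; at 2 bands per year that is 69.44 × 2 ≈ 139 bands.

139 bands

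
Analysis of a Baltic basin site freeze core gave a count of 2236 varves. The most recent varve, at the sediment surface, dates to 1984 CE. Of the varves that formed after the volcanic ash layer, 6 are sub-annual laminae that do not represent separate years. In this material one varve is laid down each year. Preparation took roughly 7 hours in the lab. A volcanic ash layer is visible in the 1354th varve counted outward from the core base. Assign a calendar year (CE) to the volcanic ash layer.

2236 − 1354 = 882 varves lie beyond the volcanic ash layer toward the sediment surface.
882 − 6 false = 876 true varves after the volcanic ash layer.
1984 − 876 = 1108 CE.

1108 CE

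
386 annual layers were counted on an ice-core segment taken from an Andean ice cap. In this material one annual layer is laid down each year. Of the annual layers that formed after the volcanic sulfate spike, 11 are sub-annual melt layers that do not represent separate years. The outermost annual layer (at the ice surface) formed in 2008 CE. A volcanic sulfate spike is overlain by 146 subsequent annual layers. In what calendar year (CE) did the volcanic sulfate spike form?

1873 CE

There are 146 annual layers younger than the volcanic sulfate spike.
146 − 11 false = 135 true annual layers after the volcanic sulfate spike.
Counting back 135 years from 2008 CE places the volcanic sulfate spike in 2008 − 135 = 1873 CE.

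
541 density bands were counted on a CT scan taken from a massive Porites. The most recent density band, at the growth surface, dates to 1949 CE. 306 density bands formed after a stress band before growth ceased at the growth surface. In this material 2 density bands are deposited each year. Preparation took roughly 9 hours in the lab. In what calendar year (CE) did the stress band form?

306 density bands formed after the stress band.
With 2 density bands per year, 306 / 2 = 153 years.
Counting back 153 years from 1949 CE places the stress band in 1949 − 153 = 1796 CE.

1796 CE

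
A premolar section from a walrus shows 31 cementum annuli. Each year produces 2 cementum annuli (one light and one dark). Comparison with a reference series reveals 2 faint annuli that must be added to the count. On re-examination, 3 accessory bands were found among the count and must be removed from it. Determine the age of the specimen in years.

True cementum annulus count = 31 − 3 + 2 = 30.
Dividing by 2 cementum annuli per year: 30 / 2 = 15 years.

15 years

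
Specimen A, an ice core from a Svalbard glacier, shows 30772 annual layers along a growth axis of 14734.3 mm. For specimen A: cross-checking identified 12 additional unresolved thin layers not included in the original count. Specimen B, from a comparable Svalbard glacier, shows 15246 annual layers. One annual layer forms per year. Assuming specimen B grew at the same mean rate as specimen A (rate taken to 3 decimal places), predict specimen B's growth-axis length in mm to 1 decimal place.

7302.8 mm

Specimen A: true annual layer count = 30772 + 12 = 30784.
A: 14734.3 mm over 30784 years gives 14734.3 / 30784 ≈ 0.479 mm/year.
Length of B = 0.479 × 15246 = 7302.8 mm.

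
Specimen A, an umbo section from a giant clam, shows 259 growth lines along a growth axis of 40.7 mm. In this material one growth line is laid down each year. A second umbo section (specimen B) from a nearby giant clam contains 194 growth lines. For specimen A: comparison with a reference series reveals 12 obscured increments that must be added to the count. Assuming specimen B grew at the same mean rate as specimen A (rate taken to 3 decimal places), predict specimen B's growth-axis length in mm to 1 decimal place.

29.1 mm

Specimen A: after corrections the count is 259 + 12 = 271 growth lines.
A: Mean rate = 40.7 mm / 271 years ≈ 0.150 mm/yr.
B's length ≈ 0.150 × 194 = 29.1 mm.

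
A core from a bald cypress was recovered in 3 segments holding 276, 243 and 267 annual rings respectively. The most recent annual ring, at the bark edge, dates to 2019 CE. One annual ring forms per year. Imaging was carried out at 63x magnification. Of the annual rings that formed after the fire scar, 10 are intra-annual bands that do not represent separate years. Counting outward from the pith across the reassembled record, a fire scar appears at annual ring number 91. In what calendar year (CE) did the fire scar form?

Total annual rings = 276 + 243 + 267 = 786.
786 − 91 = 695 annual rings lie beyond the fire scar toward the bark edge.
Excluding 10 false annual rings: 695 − 10 = 685.
Counting back 685 years from 2019 CE places the fire scar in 2019 − 685 = 1334 CE.

1334 CE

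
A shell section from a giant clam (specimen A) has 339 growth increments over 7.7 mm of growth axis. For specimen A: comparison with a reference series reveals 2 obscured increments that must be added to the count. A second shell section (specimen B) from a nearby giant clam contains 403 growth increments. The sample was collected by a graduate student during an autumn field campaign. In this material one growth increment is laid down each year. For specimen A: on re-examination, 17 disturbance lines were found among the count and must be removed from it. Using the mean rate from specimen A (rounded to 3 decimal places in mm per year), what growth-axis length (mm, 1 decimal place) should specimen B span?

Specimen A: true growth increment count = 339 − 17 + 2 = 324.
A: 7.7 mm over 324 years gives 7.7 / 324 ≈ 0.024 mm per year.
Length of B = 0.024 × 403 = 9.7 mm.

9.7 mm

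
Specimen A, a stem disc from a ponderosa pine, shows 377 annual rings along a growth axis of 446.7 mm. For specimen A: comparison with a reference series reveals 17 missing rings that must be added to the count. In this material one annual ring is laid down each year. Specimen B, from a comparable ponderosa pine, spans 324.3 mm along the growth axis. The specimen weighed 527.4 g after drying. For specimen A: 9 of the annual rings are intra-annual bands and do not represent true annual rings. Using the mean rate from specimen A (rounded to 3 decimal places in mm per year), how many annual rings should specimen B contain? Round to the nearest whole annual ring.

Specimen A: adjusted count: 377 − 9 + 17 = 385 annual rings.
A: 446.7 mm over 385 years gives 446.7 / 385 ≈ 1.160 mm/year.
B spans 324.3 / 1.160 = 279.57 years ≈ 280 annual rings.

280 annual rings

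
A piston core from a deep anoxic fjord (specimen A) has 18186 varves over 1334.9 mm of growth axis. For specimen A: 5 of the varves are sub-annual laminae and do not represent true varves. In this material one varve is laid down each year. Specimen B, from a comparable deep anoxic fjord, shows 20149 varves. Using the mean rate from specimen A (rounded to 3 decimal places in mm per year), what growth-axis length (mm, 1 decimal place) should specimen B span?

Specimen A: true varve count = 18186 − 5 = 18181.
A: Mean rate = 1334.9 mm / 18181 years ≈ 0.073 mm/year.
For B, 0.073 mm/year × 20149 years = 1470.9 mm.

1470.9 mm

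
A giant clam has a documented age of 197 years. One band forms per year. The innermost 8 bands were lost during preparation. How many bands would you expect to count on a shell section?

189 bands

Expected bands over 197 years: 197.
Subtracting the 8 bands not captured gives 197 − 8 = 189 bands in the record.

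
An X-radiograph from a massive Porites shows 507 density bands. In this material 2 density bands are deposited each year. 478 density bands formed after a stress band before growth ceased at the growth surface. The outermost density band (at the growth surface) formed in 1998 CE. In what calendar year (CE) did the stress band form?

1759 CE

There are 478 density bands younger than the stress band.
478 density bands at 2 per year is 478 / 2 = 239 years.
The density band at the growth surface is 1998 CE, so the stress band dates to 1998 − 239 = 1759 CE.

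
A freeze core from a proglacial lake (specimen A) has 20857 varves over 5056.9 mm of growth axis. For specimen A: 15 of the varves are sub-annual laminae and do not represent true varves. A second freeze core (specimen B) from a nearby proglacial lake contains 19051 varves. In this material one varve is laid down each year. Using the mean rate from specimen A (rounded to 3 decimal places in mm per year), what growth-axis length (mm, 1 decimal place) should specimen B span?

4629.4 mm

Specimen A: true varve count = 20857 − 15 = 20842.
A: Extension rate ≈ 5056.9 / 20842 = 0.243 mm/year.
Length of B = 0.243 × 19051 = 4629.4 mm.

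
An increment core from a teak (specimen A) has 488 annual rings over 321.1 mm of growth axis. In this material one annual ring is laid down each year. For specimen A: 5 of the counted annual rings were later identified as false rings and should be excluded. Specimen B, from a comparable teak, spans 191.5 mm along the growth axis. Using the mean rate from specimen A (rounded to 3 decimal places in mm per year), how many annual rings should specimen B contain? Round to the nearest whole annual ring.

288 annual rings

Specimen A: after corrections the count is 488 − 5 = 483 annual rings.
A: 321.1 mm over 483 years gives 321.1 / 483 ≈ 0.665 mm/yr.
For B, 191.5 / 0.665 = 287.97 years ≈ 288 annual rings.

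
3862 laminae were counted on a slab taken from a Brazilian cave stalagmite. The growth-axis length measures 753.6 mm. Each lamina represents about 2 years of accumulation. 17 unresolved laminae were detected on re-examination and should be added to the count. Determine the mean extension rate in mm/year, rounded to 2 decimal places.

0.10 mm/year

True lamina count = 3862 + 17 = 3879.
At 2 years per lamina, 3879 × 2 = 7758 years.
Mean rate = 753.6 mm / 7758 years ≈ 0.10 mm/year.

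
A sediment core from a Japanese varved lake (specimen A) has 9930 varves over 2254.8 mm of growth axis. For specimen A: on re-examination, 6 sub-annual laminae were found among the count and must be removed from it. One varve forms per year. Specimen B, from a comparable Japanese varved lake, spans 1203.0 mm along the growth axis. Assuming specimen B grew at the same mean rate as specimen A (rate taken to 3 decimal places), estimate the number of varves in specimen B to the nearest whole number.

5300 varves

Specimen A: correcting the raw count gives 9930 − 6 = 9924 true varves.
A: 2254.8 mm over 9924 years gives 2254.8 / 9924 ≈ 0.227 mm per year.
Specimen B: 1203.0 mm / 0.227 mm per year = 5299.56 years ≈ 5300 varves.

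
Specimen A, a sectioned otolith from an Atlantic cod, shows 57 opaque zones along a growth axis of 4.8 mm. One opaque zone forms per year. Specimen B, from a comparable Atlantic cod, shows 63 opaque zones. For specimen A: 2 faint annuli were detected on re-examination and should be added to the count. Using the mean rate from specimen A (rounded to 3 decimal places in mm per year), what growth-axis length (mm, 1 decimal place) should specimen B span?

Specimen A: correcting the raw count gives 57 + 2 = 59 true opaque zones.
A: 4.8 mm over 59 years gives 4.8 / 59 ≈ 0.081 mm/year.
B's length ≈ 0.081 × 63 = 5.1 mm.

5.1 mm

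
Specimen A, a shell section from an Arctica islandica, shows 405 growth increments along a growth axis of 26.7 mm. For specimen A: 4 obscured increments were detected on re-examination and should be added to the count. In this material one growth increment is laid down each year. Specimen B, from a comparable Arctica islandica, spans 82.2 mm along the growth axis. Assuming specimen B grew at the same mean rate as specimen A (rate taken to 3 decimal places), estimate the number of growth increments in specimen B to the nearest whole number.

1265 growth increments

Specimen A: after corrections the count is 405 + 4 = 409 growth increments.
A: 26.7 mm over 409 years gives 26.7 / 409 ≈ 0.065 mm/yr.
Specimen B: 82.2 mm / 0.065 mm per year = 1264.62 years ≈ 1265 growth increments.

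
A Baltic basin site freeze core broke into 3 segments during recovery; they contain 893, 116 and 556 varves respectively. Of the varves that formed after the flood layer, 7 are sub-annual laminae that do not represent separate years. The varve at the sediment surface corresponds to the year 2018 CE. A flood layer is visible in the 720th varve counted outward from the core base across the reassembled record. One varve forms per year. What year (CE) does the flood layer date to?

Total varves = 893 + 116 + 556 = 1565.
1565 − 720 = 845 varves lie beyond the flood layer toward the sediment surface.
Excluding 7 false varves: 845 − 7 = 838.
The varve at the sediment surface is 2018 CE, so the flood layer dates to 2018 − 838 = 1180 CE.

1180 CE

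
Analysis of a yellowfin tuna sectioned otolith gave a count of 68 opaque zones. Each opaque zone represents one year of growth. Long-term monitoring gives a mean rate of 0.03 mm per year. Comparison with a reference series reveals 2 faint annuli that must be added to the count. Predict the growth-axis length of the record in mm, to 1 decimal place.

2.1 mm

Correcting the raw count gives 68 + 2 = 70 true opaque zones.
Length ≈ 0.03 × 70 = 2.1 mm.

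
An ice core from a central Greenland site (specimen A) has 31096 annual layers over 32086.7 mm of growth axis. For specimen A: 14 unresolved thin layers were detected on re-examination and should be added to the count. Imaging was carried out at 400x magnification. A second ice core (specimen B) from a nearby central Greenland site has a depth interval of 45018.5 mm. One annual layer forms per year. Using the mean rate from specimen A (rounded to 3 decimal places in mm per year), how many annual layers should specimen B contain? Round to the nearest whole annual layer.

Specimen A: adjusted count: 31096 + 14 = 31110 annual layers.
A: Extension rate ≈ 32086.7 / 31110 = 1.031 mm/year.
Specimen B: 45018.5 mm / 1.031 mm per year = 43664.89 years ≈ 43665 annual layers.

43665 annual layers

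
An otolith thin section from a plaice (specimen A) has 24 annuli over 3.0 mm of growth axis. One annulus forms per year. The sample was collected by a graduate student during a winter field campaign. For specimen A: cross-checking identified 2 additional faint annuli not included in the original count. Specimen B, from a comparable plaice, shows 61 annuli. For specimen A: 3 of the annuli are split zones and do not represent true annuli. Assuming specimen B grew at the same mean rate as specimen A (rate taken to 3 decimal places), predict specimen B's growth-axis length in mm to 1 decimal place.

Specimen A: true annulus count = 24 − 3 + 2 = 23.
A: Extension rate ≈ 3.0 / 23 = 0.130 mm/yr.
Length of B = 0.130 × 61 = 7.9 mm.

7.9 mm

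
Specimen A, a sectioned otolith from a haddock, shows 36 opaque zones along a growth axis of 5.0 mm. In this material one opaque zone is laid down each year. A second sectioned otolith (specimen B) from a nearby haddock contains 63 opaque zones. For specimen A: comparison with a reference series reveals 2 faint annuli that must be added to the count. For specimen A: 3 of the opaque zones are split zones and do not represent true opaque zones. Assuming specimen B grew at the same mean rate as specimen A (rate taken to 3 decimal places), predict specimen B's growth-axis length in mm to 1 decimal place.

Specimen A: adjusted count: 36 − 3 + 2 = 35 opaque zones.
A: Mean rate = 5.0 mm / 35 years ≈ 0.143 mm/year.
Length of B = 0.143 × 63 = 9.0 mm.

9.0 mm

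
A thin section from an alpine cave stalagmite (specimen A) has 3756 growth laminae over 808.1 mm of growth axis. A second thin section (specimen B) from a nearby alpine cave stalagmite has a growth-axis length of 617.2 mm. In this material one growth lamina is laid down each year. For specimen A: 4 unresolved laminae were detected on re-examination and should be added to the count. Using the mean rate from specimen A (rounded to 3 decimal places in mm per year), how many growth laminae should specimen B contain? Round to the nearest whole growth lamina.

Specimen A: correcting the raw count gives 3756 + 4 = 3760 true growth laminae.
A: Extension rate ≈ 808.1 / 3760 = 0.215 mm/year.
Specimen B: 617.2 mm / 0.215 mm per year = 2870.70 years ≈ 2871 growth laminae.

2871 growth laminae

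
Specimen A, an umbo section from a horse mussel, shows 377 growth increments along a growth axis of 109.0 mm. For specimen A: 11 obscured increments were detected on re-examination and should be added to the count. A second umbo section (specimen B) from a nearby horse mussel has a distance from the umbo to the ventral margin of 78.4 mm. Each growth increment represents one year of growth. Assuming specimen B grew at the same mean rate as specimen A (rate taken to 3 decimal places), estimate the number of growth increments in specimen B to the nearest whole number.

279 growth increments

Specimen A: correcting the raw count gives 377 + 11 = 388 true growth increments.
A: Mean rate = 109.0 mm / 388 years ≈ 0.281 mm/yr.
For B, 78.4 / 0.281 = 279.00 years ≈ 279 growth increments.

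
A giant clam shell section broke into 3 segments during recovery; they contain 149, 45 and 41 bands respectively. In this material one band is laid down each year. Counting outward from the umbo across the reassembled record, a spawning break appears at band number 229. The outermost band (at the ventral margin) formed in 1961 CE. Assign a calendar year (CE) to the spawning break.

Total bands = 149 + 45 + 41 = 235.
235 − 229 = 6 bands lie beyond the spawning break toward the ventral margin.
Counting back 6 years from 1961 CE places the spawning break in 1961 − 6 = 1955 CE.

1955 CE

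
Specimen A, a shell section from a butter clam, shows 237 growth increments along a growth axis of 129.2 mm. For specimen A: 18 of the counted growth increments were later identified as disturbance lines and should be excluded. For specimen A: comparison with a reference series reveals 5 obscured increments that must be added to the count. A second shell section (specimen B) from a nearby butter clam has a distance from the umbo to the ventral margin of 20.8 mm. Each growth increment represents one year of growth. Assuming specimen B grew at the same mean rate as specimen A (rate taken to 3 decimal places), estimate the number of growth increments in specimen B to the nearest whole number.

Specimen A: true growth increment count = 237 − 18 + 5 = 224.
A: Mean rate = 129.2 mm / 224 years ≈ 0.577 mm/year.
For B, 20.8 / 0.577 = 36.05 years ≈ 36 growth increments.

36 growth increments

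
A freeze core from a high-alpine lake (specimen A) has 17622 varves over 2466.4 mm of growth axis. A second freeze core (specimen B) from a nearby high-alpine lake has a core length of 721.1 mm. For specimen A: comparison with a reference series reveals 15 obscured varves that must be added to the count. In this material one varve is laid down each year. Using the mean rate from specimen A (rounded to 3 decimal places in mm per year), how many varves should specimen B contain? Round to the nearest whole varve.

5151 varves

Specimen A: adjusted count: 17622 + 15 = 17637 varves.
A: Mean rate = 2466.4 mm / 17637 years ≈ 0.140 mm per year.
For B, 721.1 / 0.140 = 5150.71 years ≈ 5151 varves.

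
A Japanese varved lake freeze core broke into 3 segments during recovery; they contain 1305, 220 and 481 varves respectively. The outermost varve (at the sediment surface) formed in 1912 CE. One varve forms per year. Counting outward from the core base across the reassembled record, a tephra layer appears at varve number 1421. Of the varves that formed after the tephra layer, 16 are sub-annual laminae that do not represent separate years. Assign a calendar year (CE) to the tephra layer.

1343 CE

Total varves = 1305 + 220 + 481 = 2006.
Between varve 1421 and the sediment surface there are 2006 − 1421 = 585 varves.
585 − 16 false = 569 true varves after the tephra layer.
The varve at the sediment surface is 1912 CE, so the tephra layer dates to 1912 − 569 = 1343 CE.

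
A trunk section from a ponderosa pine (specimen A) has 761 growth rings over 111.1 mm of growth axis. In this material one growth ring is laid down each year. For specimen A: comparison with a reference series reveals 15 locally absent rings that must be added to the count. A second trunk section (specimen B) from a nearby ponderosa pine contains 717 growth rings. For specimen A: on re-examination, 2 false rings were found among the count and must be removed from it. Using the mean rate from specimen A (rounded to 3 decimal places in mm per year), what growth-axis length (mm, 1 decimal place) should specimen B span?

103.2 mm

Specimen A: true growth ring count = 761 − 2 + 15 = 774.
A: Extension rate ≈ 111.1 / 774 = 0.144 mm/year.
Length of B = 0.144 × 717 = 103.2 mm.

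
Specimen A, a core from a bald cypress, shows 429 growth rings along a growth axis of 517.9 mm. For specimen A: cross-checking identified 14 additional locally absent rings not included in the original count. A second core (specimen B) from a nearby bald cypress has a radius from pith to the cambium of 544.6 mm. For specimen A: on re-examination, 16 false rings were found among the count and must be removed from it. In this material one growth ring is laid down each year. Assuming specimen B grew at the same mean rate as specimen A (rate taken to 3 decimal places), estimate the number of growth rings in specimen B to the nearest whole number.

449 growth rings

Specimen A: adjusted count: 429 − 16 + 14 = 427 growth rings.
A: 517.9 mm over 427 years gives 517.9 / 427 ≈ 1.213 mm/year.
For B, 544.6 / 1.213 = 448.97 years ≈ 449 growth rings.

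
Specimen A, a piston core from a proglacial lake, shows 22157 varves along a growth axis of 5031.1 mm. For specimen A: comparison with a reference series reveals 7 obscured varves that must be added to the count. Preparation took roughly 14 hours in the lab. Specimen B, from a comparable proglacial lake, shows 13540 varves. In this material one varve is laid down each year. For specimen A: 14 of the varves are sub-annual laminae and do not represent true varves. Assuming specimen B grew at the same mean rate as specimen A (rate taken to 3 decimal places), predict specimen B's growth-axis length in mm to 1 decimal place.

3073.6 mm

Specimen A: adjusted count: 22157 − 14 + 7 = 22150 varves.
A: Mean rate = 5031.1 mm / 22150 years ≈ 0.227 mm/year.
For B, 0.227 mm/year × 13540 years = 3073.6 mm.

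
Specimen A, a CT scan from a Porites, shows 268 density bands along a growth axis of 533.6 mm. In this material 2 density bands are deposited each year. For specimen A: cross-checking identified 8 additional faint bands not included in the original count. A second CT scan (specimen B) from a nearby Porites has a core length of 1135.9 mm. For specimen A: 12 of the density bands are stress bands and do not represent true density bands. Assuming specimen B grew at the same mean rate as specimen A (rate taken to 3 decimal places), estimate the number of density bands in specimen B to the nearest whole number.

Specimen A: correcting the raw count gives 268 − 12 + 8 = 264 true density bands.
Specimen A: dividing by 2 density bands per year: 264 / 2 = 132 years.
A: Mean rate = 533.6 mm / 132 years ≈ 4.042 mm/yr.
Specimen B: 1135.9 mm / 4.042 mm per year = 281.02 years; at 2 density bands per year that is 281.02 × 2 ≈ 562 density bands.

562 density bands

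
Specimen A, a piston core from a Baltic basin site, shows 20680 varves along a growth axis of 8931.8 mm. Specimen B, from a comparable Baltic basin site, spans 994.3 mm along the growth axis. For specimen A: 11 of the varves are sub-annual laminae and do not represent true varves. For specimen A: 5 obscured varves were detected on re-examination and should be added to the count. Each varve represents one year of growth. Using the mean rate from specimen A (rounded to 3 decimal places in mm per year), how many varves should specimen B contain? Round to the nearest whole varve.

2302 varves

Specimen A: true varve count = 20680 − 11 + 5 = 20674.
A: Extension rate ≈ 8931.8 / 20674 = 0.432 mm/yr.
For B, 994.3 / 0.432 = 2301.62 years ≈ 2302 varves.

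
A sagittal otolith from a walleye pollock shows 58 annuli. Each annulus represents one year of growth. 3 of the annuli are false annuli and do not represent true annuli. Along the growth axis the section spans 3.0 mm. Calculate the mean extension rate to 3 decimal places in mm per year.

After corrections the count is 58 − 3 = 55 annuli.
Extension rate ≈ 3.0 / 55 = 0.055 mm per year.

0.055 mm per year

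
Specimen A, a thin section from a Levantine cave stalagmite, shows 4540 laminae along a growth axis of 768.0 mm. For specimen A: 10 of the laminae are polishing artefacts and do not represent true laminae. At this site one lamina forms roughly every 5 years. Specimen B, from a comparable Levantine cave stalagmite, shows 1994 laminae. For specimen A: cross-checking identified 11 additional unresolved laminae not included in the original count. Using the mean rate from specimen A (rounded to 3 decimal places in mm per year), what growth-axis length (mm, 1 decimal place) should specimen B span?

339.0 mm

Specimen A: true lamina count = 4540 − 10 + 11 = 4541.
Specimen A: multiplying by 5 years per lamina: 4541 × 5 = 22705 years.
A: Extension rate ≈ 768.0 / 22705 = 0.034 mm/yr.
Specimen B: 1994 laminae at 5 years each span 1994 × 5 = 9970 years. B's length ≈ 0.034 × 9970 = 339.0 mm.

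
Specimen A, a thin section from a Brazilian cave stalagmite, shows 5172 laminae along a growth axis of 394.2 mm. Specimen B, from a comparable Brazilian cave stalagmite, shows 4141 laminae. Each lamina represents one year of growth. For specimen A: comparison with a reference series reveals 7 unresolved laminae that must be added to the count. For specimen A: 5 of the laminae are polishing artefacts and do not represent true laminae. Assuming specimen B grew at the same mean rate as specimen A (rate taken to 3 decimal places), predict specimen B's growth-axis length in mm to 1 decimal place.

Specimen A: correcting the raw count gives 5172 − 5 + 7 = 5174 true laminae.
A: Extension rate ≈ 394.2 / 5174 = 0.076 mm/year.
Length of B = 0.076 × 4141 = 314.7 mm.

314.7 mm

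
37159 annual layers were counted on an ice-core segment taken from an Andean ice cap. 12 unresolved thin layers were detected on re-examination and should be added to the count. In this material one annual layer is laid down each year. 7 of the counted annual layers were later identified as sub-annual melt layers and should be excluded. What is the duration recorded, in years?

Adjusted count: 37159 − 7 + 12 = 37164 annual layers.
At one annual layer per year, that is 37164 years.

37164 yr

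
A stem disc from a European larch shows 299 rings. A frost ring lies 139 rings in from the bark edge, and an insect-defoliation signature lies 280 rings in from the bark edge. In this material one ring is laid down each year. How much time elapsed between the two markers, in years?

141 yr

280 − 139 = 141 rings lie between the two events.
One ring per year makes the interval 141 years.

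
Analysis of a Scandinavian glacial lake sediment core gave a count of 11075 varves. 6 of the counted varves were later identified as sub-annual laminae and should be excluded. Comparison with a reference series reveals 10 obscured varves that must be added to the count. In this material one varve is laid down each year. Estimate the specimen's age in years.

Adjusted count: 11075 − 6 + 10 = 11079 varves.
One varve per year makes the duration 11079 years.

11079 years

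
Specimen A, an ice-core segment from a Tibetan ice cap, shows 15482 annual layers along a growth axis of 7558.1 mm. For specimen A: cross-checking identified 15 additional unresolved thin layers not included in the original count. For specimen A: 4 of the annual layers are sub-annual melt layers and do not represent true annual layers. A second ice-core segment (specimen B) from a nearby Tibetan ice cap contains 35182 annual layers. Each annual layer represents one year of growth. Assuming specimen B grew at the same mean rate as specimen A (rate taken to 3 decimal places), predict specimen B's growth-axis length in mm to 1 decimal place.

Specimen A: correcting the raw count gives 15482 − 4 + 15 = 15493 true annual layers.
A: Extension rate ≈ 7558.1 / 15493 = 0.488 mm/yr.
For B, 0.488 mm/year × 35182 years = 17168.8 mm.

17168.8 mm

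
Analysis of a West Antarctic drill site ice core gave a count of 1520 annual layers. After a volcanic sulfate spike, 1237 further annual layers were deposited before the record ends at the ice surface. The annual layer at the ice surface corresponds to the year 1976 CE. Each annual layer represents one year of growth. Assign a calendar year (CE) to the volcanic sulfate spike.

1237 annual layers post-date the volcanic sulfate spike.
1976 − 1237 = 739 CE.

739 CE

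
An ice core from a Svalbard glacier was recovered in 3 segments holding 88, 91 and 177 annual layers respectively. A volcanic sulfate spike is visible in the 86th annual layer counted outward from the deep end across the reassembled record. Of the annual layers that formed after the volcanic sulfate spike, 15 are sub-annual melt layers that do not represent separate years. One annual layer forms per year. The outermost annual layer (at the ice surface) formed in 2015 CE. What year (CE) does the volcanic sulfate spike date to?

1760 CE

Total annual layers = 88 + 91 + 177 = 356.
356 − 86 = 270 annual layers lie beyond the volcanic sulfate spike toward the ice surface.
Removing the 15 false annual layers leaves 270 − 15 = 255 true annual layers beyond the volcanic sulfate spike.
The annual layer at the ice surface is 2015 CE, so the volcanic sulfate spike dates to 2015 − 255 = 1760 CE.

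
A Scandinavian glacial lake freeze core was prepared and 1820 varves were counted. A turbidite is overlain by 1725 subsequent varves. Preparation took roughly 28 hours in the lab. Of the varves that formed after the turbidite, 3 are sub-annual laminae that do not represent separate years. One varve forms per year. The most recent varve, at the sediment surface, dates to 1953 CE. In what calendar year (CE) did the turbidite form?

There are 1725 varves younger than the turbidite.
Excluding 3 false varves: 1725 − 3 = 1722.
Counting back 1722 years from 1953 CE places the turbidite in 1953 − 1722 = 231 CE.

231 CE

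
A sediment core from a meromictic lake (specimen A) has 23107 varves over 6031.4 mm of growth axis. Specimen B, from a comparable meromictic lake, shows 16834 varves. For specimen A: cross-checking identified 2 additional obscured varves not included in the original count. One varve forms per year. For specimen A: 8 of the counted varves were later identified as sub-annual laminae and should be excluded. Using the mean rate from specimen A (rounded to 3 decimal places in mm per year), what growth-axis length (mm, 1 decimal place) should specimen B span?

Specimen A: after corrections the count is 23107 − 8 + 2 = 23101 varves.
A: 6031.4 mm over 23101 years gives 6031.4 / 23101 ≈ 0.261 mm/yr.
For B, 0.261 mm/year × 16834 years = 4393.7 mm.

4393.7 mm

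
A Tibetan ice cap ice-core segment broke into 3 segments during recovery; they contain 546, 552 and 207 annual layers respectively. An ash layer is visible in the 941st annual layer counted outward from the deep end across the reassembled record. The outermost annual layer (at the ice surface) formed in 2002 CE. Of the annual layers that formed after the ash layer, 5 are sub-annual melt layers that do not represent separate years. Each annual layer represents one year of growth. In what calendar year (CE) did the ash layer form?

Total annual layers = 546 + 552 + 207 = 1305.
1305 − 941 = 364 annual layers lie beyond the ash layer toward the ice surface.
Removing the 5 false annual layers leaves 364 − 5 = 359 true annual layers beyond the ash layer.
Counting back 359 years from 2002 CE places the ash layer in 2002 − 359 = 1643 CE.

1643 CE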